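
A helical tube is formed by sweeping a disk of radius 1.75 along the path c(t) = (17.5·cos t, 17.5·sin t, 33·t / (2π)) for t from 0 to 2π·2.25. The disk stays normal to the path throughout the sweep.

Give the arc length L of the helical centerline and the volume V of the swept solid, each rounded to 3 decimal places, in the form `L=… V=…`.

L=258.302 V=2485.158

2πR = 2π·17.5 = 109.955743
per-turn = √(109.955743² + 33²) = √(12090.2654 + 1089) = √13179.2654 = 114.800982
L = 2.25 × 114.800982 = 258.302209
V = π·1.75² × L = 9.621128 × 258.302209 = 2485.158484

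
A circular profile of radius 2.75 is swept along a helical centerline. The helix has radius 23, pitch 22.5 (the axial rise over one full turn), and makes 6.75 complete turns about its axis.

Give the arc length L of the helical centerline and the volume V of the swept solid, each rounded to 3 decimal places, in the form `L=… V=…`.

L=987.217 V=23454.588

2πR = 2π·23 = 144.513262
per-turn = √(144.513262² + 22.5²) = √(20884.0829 + 506.25) = √21390.3329 = 146.254343
L = 6.75 × 146.254343 = 987.216817
V = π·2.75² × L = 23.758294 × 987.216817 = 23454.587812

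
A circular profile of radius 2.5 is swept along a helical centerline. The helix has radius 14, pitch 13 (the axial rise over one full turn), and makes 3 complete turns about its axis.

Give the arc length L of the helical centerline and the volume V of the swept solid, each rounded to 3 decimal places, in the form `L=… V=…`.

L=266.760 V=5237.821

2πR = 2π·14 = 87.964594
per-turn = √(87.964594² + 13²) = √(7737.7699 + 169) = √7906.7699 = 88.920019
L = 3 × 88.920019 = 266.760058
V = π·2.5² × L = 19.634954 × 266.760058 = 5237.821495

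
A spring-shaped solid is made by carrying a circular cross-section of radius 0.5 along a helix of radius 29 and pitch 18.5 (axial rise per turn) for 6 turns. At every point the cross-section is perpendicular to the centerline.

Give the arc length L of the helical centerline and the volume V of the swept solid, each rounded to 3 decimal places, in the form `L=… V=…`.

L=1098.895 V=863.070

2πR = 2π·29 = 182.212374
per-turn = √(182.212374² + 18.5²) = √(33201.3492 + 342.25) = √33543.5992 = 183.149117
L = 6 × 183.149117 = 1098.894704
V = π·0.5² × L = 0.785398 × 1098.894704 = 863.069883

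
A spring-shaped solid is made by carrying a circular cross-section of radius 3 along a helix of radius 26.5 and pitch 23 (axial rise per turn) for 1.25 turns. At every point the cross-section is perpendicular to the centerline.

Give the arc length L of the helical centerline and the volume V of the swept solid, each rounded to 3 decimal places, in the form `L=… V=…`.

2πR = 2π·26.5 = 166.504411
per-turn = √(166.504411² + 23²) = √(27723.7188 + 529) = √28252.7188 = 168.085451
L = 1.25 × 168.085451 = 210.106813
V = π·3² × L = 28.274334 × 210.106813 = 5940.630195

L=210.107 V=5940.630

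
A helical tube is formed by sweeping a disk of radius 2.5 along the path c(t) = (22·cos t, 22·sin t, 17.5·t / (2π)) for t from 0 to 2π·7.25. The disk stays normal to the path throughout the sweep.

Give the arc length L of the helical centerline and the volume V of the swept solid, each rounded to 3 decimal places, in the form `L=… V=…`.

L=1010.167 V=19834.590

2πR = 2π·22 = 138.230077
per-turn = √(138.230077² + 17.5²) = √(19107.5541 + 306.25) = √19413.8041 = 139.333428
L = 7.25 × 139.333428 = 1010.167352
V = π·2.5² × L = 19.634954 × 1010.167352 = 19834.589575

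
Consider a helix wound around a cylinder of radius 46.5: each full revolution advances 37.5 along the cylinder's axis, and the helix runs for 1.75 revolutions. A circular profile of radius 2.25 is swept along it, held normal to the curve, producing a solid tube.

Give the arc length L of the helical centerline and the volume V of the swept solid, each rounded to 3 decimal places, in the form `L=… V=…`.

L=515.489 V=8198.491

2πR = 2π·46.5 = 292.168117
per-turn = √(292.168117² + 37.5²) = √(85362.2085 + 1406.25) = √86768.4585 = 294.564863
L = 1.75 × 294.564863 = 515.488510
V = π·2.25² × L = 15.904313 × 515.488510 = 8198.490514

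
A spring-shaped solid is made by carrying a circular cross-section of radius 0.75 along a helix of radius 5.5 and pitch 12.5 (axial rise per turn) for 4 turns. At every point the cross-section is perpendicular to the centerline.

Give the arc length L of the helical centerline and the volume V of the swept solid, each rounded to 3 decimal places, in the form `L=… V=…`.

L=146.995 V=259.762

2πR = 2π·5.5 = 34.557519
per-turn = √(34.557519² + 12.5²) = √(1194.2221 + 156.25) = √1350.4721 = 36.748770
L = 4 × 36.748770 = 146.995082
V = π·0.75² × L = 1.767146 × 146.995082 = 259.761752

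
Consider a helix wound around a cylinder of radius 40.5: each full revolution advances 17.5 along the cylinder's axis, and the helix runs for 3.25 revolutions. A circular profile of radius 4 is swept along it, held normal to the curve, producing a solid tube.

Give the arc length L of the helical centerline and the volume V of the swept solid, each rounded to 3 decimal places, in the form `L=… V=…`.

2πR = 2π·40.5 = 254.469005
per-turn = √(254.469005² + 17.5²) = √(64754.4745 + 306.25) = √65060.7245 = 255.070038
L = 3.25 × 255.070038 = 828.977625
V = π·4² × L = 50.265482 × 828.977625 = 41668.960253

L=828.978 V=41668.960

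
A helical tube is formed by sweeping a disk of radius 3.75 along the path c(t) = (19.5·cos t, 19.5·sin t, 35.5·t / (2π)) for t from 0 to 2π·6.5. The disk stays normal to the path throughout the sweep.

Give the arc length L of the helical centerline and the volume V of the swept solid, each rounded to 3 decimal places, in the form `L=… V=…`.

L=829.149 V=36630.694

2πR = 2π·19.5 = 122.522113
per-turn = √(122.522113² + 35.5²) = √(15011.6683 + 1260.25) = √16271.9183 = 127.561429
L = 6.5 × 127.561429 = 829.149292
V = π·3.75² × L = 44.178647 × 829.149292 = 36630.693612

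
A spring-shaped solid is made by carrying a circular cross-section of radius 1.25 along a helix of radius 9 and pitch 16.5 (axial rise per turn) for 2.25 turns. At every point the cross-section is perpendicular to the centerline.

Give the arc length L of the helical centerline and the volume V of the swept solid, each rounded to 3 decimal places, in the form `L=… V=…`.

L=132.540 V=650.605

2πR = 2π·9 = 56.548668
per-turn = √(56.548668² + 16.5²) = √(3197.7518 + 272.25) = √3470.0018 = 58.906721
L = 2.25 × 58.906721 = 132.540123
V = π·1.25² × L = 4.908739 × 132.540123 = 650.604808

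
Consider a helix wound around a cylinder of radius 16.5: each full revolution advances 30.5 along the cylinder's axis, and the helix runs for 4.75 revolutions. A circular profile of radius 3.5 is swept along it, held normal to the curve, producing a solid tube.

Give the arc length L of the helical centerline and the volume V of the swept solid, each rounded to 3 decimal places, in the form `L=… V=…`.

2πR = 2π·16.5 = 103.672558
per-turn = √(103.672558² + 30.5²) = √(10747.9992 + 930.25) = √11678.2492 = 108.065948
L = 4.75 × 108.065948 = 513.313255
V = π·3.5² × L = 38.484510 × 513.313255 = 19754.609086

L=513.313 V=19754.609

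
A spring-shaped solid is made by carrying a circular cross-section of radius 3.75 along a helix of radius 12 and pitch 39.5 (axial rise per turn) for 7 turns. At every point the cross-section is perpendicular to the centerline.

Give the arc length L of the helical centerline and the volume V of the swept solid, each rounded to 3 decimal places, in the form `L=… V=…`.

L=595.829 V=26322.910

2πR = 2π·12 = 75.398224
per-turn = √(75.398224² + 39.5²) = √(5684.8921 + 1560.25) = √7245.1421 = 85.118401
L = 7 × 85.118401 = 595.828805
V = π·3.75² × L = 44.178647 × 595.828805 = 26322.910255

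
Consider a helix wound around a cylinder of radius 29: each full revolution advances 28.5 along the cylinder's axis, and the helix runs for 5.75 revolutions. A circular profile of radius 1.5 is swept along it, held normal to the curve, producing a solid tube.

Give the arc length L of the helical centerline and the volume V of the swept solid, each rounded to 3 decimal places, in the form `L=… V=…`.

2πR = 2π·29 = 182.212374
per-turn = √(182.212374² + 28.5²) = √(33201.3492 + 812.25) = √34013.5992 = 184.427761
L = 5.75 × 184.427761 = 1060.459629
V = π·1.5² × L = 7.068583 × 1060.459629 = 7495.947401

L=1060.460 V=7495.947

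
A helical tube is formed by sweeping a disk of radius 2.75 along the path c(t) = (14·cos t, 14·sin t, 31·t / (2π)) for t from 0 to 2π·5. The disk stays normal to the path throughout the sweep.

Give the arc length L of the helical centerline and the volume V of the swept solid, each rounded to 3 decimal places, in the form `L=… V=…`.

2πR = 2π·14 = 87.964594
per-turn = √(87.964594² + 31²) = √(7737.7699 + 961) = √8698.7699 = 93.267196
L = 5 × 93.267196 = 466.335980
V = π·2.75² × L = 23.758294 × 466.335980 = 11079.347523

L=466.336 V=11079.348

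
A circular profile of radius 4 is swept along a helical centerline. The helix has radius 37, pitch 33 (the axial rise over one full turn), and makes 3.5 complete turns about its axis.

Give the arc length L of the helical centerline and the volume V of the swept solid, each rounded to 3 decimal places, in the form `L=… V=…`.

L=821.829 V=41309.640

2πR = 2π·37 = 232.477856
per-turn = √(232.477856² + 33²) = √(54045.9537 + 1089) = √55134.9537 = 234.808334
L = 3.5 × 234.808334 = 821.829169
V = π·4² × L = 50.265482 × 821.829169 = 41309.639672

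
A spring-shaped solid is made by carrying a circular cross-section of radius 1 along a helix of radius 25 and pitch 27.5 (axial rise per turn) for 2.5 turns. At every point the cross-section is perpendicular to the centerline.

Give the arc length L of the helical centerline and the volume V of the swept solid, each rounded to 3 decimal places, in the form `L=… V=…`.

L=398.672 V=1252.464

2πR = 2π·25 = 157.079633
per-turn = √(157.079633² + 27.5²) = √(24674.0110 + 756.25) = √25430.2610 = 159.468683
L = 2.5 × 159.468683 = 398.671709
V = π·1² × L = 3.141593 × 398.671709 = 1252.464111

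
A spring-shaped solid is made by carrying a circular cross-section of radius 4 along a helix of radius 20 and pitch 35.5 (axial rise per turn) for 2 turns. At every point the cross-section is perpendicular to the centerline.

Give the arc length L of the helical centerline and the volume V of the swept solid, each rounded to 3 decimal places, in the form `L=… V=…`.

L=261.164 V=13127.518

2πR = 2π·20 = 125.663706
per-turn = √(125.663706² + 35.5²) = √(15791.3670 + 1260.25) = √17051.6170 = 130.581840
L = 2 × 130.581840 = 261.163681
V = π·4² × L = 50.265482 × 261.163681 = 13127.518416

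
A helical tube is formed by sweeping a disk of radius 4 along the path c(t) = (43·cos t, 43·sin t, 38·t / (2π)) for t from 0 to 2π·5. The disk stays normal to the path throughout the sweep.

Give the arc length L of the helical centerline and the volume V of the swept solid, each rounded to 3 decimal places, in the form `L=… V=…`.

L=1364.181 V=68571.217

2πR = 2π·43 = 270.176968
per-turn = √(270.176968² + 38²) = √(72995.5942 + 1444) = √74439.5942 = 272.836204
L = 5 × 272.836204 = 1364.181019
V = π·4² × L = 50.265482 × 1364.181019 = 68571.217101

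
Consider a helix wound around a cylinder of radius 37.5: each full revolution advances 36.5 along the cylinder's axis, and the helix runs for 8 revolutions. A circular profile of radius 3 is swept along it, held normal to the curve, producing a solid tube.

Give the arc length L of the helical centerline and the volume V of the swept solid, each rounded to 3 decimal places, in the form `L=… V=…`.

L=1907.438 V=53931.553

2πR = 2π·37.5 = 235.619449
per-turn = √(235.619449² + 36.5²) = √(55516.5248 + 1332.25) = √56848.7748 = 238.429811
L = 8 × 238.429811 = 1907.438488
V = π·3² × L = 28.274334 × 1907.438488 = 53931.552661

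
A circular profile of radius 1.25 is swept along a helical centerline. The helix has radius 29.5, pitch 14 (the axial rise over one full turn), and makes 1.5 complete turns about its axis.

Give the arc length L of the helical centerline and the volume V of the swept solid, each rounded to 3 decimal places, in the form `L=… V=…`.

2πR = 2π·29.5 = 185.353967
per-turn = √(185.353967² + 14²) = √(34356.0929 + 196) = √34552.0929 = 185.881933
L = 1.5 × 185.881933 = 278.822899
V = π·1.25² × L = 4.908739 × 278.822899 = 1368.668705

L=278.823 V=1368.669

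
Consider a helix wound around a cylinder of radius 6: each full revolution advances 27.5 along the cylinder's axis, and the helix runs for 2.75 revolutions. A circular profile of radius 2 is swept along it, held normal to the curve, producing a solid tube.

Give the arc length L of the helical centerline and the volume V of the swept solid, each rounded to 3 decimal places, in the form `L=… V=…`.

L=128.324 V=1612.571

2πR = 2π·6 = 37.699112
per-turn = √(37.699112² + 27.5²) = √(1421.2230 + 756.25) = √2177.4730 = 46.663401
L = 2.75 × 46.663401 = 128.324354
V = π·2² × L = 12.566371 × 128.324354 = 1612.571391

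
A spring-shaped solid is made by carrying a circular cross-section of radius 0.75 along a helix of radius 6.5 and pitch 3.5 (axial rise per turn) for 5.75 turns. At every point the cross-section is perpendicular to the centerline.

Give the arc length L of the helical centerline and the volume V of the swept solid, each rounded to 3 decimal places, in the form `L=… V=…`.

L=235.695 V=416.507

2πR = 2π·6.5 = 40.840704
per-turn = √(40.840704² + 3.5²) = √(1667.9631 + 12.25) = √1680.2131 = 40.990403
L = 5.75 × 40.990403 = 235.694818
V = π·0.75² × L = 1.767146 × 235.694818 = 416.507123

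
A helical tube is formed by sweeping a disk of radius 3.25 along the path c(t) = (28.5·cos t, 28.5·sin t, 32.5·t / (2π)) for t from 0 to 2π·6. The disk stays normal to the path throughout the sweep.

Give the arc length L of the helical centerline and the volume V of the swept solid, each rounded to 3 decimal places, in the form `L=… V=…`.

2πR = 2π·28.5 = 179.070781
per-turn = √(179.070781² + 32.5²) = √(32066.3447 + 1056.25) = √33122.5947 = 181.996139
L = 6 × 181.996139 = 1091.976835
V = π·3.25² × L = 33.183072 × 1091.976835 = 36235.146394

L=1091.977 V=36235.146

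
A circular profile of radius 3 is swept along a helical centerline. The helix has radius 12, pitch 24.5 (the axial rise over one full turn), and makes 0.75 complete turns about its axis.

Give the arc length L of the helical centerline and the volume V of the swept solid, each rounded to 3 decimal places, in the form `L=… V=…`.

L=59.459 V=1681.168

2πR = 2π·12 = 75.398224
per-turn = √(75.398224² + 24.5²) = √(5684.8921 + 600.25) = √6285.1421 = 79.278888
L = 0.75 × 79.278888 = 59.459166
V = π·3² × L = 28.274334 × 59.459166 = 1681.168319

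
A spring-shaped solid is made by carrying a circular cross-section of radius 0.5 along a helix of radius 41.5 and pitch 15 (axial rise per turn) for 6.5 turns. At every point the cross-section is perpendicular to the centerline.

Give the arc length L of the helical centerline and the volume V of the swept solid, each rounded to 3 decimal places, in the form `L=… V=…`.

L=1697.691 V=1333.364

2πR = 2π·41.5 = 260.752190
per-turn = √(260.752190² + 15²) = √(67991.7047 + 225) = √68216.7047 = 261.183278
L = 6.5 × 261.183278 = 1697.691307
V = π·0.5² × L = 0.785398 × 1697.691307 = 1333.363635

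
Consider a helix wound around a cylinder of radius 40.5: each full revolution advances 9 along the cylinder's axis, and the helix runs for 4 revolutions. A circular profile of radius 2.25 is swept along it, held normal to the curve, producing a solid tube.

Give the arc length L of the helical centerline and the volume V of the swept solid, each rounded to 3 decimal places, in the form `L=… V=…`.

L=1018.512 V=16198.740

2πR = 2π·40.5 = 254.469005
per-turn = √(254.469005² + 9²) = √(64754.4745 + 81) = √64835.4745 = 254.628110
L = 4 × 254.628110 = 1018.512441
V = π·2.25² × L = 15.904313 × 1018.512441 = 16198.740455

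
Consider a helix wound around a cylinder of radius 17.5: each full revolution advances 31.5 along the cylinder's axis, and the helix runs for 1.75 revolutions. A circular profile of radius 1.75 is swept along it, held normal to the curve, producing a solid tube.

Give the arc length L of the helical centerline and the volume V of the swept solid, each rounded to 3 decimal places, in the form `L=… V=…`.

2πR = 2π·17.5 = 109.955743
per-turn = √(109.955743² + 31.5²) = √(12090.2654 + 992.25) = √13082.5154 = 114.378824
L = 1.75 × 114.378824 = 200.162942
V = π·1.75² × L = 9.621128 × 200.162942 = 1925.793187

L=200.163 V=1925.793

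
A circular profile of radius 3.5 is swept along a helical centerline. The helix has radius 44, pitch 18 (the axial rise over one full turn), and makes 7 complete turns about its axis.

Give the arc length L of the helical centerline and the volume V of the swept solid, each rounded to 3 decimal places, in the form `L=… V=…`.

2πR = 2π·44 = 276.460154
per-turn = √(276.460154² + 18²) = √(76430.2165 + 324) = √76754.2165 = 277.045513
L = 7 × 277.045513 = 1939.318594
V = π·3.5² × L = 38.484510 × 1939.318594 = 74633.725823

L=1939.319 V=74633.726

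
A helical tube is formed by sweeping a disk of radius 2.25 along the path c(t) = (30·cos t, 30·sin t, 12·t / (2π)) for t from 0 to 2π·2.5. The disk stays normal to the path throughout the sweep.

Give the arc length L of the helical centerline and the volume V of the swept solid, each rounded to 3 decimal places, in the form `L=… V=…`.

2πR = 2π·30 = 188.495559
per-turn = √(188.495559² + 12²) = √(35530.5758 + 144) = √35674.5758 = 188.877145
L = 2.5 × 188.877145 = 472.192862
V = π·2.25² × L = 15.904313 × 472.192862 = 7509.902985

L=472.193 V=7509.903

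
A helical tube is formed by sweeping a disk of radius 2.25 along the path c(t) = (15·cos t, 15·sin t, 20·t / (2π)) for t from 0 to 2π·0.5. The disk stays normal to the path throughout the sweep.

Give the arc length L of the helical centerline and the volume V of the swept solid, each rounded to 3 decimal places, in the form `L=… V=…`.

2πR = 2π·15 = 94.247780
per-turn = √(94.247780² + 20²) = √(8882.6440 + 400) = √9282.6440 = 96.346479
L = 0.5 × 96.346479 = 48.173239
V = π·2.25² × L = 15.904313 × 48.173239 = 766.162268

L=48.173 V=766.162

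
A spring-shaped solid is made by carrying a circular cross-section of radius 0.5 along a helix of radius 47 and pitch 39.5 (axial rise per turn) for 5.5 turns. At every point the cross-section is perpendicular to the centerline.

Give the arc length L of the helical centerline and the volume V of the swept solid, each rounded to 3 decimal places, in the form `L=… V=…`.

L=1638.668 V=1287.007

2πR = 2π·47 = 295.309709
per-turn = √(295.309709² + 39.5²) = √(87207.8245 + 1560.25) = √88768.0745 = 297.939716
L = 5.5 × 297.939716 = 1638.668439
V = π·0.5² × L = 0.785398 × 1638.668439 = 1287.007182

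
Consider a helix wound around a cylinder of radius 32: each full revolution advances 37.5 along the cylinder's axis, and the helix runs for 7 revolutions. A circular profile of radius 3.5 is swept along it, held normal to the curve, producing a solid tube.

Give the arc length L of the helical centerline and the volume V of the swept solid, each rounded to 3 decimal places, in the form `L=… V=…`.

L=1431.704 V=55098.413

2πR = 2π·32 = 201.061930
per-turn = √(201.061930² + 37.5²) = √(40425.8996 + 1406.25) = √41832.1496 = 204.529092
L = 7 × 204.529092 = 1431.703647
V = π·3.5² × L = 38.484510 × 1431.703647 = 55098.413314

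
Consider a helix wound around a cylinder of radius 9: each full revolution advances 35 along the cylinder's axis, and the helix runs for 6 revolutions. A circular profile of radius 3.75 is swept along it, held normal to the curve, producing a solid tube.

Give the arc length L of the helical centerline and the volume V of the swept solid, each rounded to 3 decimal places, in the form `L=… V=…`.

2πR = 2π·9 = 56.548668
per-turn = √(56.548668² + 35²) = √(3197.7518 + 1225) = √4422.7518 = 66.503773
L = 6 × 66.503773 = 399.022638
V = π·3.75² × L = 44.178647 × 399.022638 = 17628.280151

L=399.023 V=17628.280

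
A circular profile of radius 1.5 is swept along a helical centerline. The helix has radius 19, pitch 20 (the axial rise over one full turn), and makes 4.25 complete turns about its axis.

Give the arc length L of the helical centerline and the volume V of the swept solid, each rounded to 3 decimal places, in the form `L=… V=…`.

L=514.438 V=3636.348

2πR = 2π·19 = 119.380521
per-turn = √(119.380521² + 20²) = √(14251.7088 + 400) = √14651.7088 = 121.044243
L = 4.25 × 121.044243 = 514.438033
V = π·1.5² × L = 7.068583 × 514.438033 = 3636.348174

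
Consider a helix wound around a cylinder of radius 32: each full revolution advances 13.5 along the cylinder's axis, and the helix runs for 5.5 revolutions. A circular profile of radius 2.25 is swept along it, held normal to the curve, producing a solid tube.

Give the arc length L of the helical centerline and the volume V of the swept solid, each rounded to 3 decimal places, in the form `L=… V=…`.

2πR = 2π·32 = 201.061930
per-turn = √(201.061930² + 13.5²) = √(40425.8996 + 182.25) = √40608.1496 = 201.514639
L = 5.5 × 201.514639 = 1108.330513
V = π·2.25² × L = 15.904313 × 1108.330513 = 17627.235175

L=1108.331 V=17627.235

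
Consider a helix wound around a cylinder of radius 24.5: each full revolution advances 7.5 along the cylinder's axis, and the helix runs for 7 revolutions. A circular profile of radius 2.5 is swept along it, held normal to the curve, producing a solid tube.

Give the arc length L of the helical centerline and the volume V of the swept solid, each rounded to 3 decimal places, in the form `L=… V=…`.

L=1078.844 V=21183.061

2πR = 2π·24.5 = 153.938040
per-turn = √(153.938040² + 7.5²) = √(23696.9202 + 56.25) = √23753.1702 = 154.120635
L = 7 × 154.120635 = 1078.844446
V = π·2.5² × L = 19.634954 × 1078.844446 = 21183.061158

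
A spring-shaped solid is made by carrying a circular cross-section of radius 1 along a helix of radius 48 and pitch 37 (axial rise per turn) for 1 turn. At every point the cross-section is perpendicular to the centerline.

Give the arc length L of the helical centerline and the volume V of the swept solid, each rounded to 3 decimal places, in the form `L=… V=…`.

2πR = 2π·48 = 301.592895
per-turn = √(301.592895² + 37²) = √(90958.2742 + 1369) = √92327.2742 = 303.854034
L = 1 × 303.854034 = 303.854034
V = π·1² × L = 3.141593 × 303.854034 = 954.585602

L=303.854 V=954.586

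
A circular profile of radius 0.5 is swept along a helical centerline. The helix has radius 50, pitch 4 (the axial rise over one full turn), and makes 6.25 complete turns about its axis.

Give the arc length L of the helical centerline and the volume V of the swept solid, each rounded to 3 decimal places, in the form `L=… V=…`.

L=1963.655 V=1542.251

2πR = 2π·50 = 314.159265
per-turn = √(314.159265² + 4²) = √(98696.0440 + 16) = √98712.0440 = 314.184729
L = 6.25 × 314.184729 = 1963.654557
V = π·0.5² × L = 0.785398 × 1963.654557 = 1542.250683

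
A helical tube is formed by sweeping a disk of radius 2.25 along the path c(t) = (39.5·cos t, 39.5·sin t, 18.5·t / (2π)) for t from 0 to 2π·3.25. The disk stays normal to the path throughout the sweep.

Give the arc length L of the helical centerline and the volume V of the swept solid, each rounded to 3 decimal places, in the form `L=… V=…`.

2πR = 2π·39.5 = 248.185820
per-turn = √(248.185820² + 18.5²) = √(61596.2011 + 342.25) = √61938.4511 = 248.874368
L = 3.25 × 248.874368 = 808.841696
V = π·2.25² × L = 15.904313 × 808.841696 = 12864.071348

L=808.842 V=12864.071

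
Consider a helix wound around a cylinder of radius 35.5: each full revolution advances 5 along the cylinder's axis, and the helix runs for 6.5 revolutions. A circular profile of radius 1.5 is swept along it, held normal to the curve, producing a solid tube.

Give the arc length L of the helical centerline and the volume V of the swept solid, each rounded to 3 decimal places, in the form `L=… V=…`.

2πR = 2π·35.5 = 223.053078
per-turn = √(223.053078² + 5²) = √(49752.6758 + 25) = √49777.6758 = 223.109112
L = 6.5 × 223.109112 = 1450.209227
V = π·1.5² × L = 7.068583 × 1450.209227 = 10250.924971

L=1450.209 V=10250.925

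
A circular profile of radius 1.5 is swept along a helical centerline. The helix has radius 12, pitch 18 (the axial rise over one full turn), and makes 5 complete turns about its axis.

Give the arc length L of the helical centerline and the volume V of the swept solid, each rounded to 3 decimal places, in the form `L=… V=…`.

L=387.585 V=2739.678

2πR = 2π·12 = 75.398224
per-turn = √(75.398224² + 18²) = √(5684.8921 + 324) = √6008.8921 = 77.517044
L = 5 × 77.517044 = 387.585221
V = π·1.5² × L = 7.068583 × 387.585221 = 2739.678485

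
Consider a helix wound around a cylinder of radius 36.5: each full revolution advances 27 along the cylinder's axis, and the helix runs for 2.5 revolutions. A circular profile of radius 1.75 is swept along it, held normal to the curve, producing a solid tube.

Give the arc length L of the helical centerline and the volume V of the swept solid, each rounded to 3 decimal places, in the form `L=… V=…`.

L=577.300 V=5554.281

2πR = 2π·36.5 = 229.336264
per-turn = √(229.336264² + 27²) = √(52595.1219 + 729) = √53324.1219 = 230.920163
L = 2.5 × 230.920163 = 577.300408
V = π·1.75² × L = 9.621128 × 577.300408 = 5554.280836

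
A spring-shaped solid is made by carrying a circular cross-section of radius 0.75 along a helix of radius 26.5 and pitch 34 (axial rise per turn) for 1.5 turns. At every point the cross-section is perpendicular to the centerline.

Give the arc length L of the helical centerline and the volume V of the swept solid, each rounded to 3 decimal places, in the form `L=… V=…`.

2πR = 2π·26.5 = 166.504411
per-turn = √(166.504411² + 34²) = √(27723.7188 + 1156) = √28879.7188 = 169.940339
L = 1.5 × 169.940339 = 254.910508
V = π·0.75² × L = 1.767146 × 254.910508 = 450.464051

L=254.911 V=450.464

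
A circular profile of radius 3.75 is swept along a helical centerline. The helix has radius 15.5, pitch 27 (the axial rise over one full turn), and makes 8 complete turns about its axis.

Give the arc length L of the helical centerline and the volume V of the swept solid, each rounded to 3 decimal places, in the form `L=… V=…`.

2πR = 2π·15.5 = 97.389372
per-turn = √(97.389372² + 27²) = √(9484.6898 + 729) = √10213.6898 = 101.062801
L = 8 × 101.062801 = 808.502411
V = π·3.75² × L = 44.178647 × 808.502411 = 35718.542378

L=808.502 V=35718.542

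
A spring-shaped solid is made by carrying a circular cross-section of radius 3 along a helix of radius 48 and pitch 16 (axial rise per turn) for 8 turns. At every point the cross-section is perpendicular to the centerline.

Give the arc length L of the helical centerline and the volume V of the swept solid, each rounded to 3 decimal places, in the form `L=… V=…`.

L=2416.136 V=68314.638

2πR = 2π·48 = 301.592895
per-turn = √(301.592895² + 16²) = √(90958.2742 + 256) = √91214.2742 = 302.017010
L = 8 × 302.017010 = 2416.136078
V = π·3² × L = 28.274334 × 2416.136078 = 68314.638168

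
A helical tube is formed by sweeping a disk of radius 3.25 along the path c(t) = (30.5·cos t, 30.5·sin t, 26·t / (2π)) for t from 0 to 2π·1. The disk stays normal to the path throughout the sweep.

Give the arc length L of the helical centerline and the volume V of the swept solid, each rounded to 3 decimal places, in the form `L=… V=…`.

2πR = 2π·30.5 = 191.637152
per-turn = √(191.637152² + 26²) = √(36724.7980 + 676) = √37400.7980 = 193.392859
L = 1 × 193.392859 = 193.392859
V = π·3.25² × L = 33.183072 × 193.392859 = 6417.369248

L=193.393 V=6417.369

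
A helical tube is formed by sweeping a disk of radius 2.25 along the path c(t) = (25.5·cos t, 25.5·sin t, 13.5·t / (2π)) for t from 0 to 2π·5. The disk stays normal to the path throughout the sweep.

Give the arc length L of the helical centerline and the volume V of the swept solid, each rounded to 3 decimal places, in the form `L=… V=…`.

L=803.945 V=12786.190

2πR = 2π·25.5 = 160.221225
per-turn = √(160.221225² + 13.5²) = √(25670.8410 + 182.25) = √25853.0910 = 160.788964
L = 5 × 160.788964 = 803.944822
V = π·2.25² × L = 15.904313 × 803.944822 = 12786.189924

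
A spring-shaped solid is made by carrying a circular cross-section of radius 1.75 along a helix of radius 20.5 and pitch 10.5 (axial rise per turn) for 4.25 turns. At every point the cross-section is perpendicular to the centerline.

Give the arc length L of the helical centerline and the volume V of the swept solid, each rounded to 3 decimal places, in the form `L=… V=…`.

2πR = 2π·20.5 = 128.805299
per-turn = √(128.805299² + 10.5²) = √(16590.8050 + 110.25) = √16701.0550 = 129.232562
L = 4.25 × 129.232562 = 549.238387
V = π·1.75² × L = 9.621128 × 549.238387 = 5284.292551

L=549.238 V=5284.293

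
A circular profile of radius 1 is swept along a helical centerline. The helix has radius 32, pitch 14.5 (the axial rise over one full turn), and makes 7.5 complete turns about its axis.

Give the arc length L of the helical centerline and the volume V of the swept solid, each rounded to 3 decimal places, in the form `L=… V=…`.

2πR = 2π·32 = 201.061930
per-turn = √(201.061930² + 14.5²) = √(40425.8996 + 210.25) = √40636.1496 = 201.584101
L = 7.5 × 201.584101 = 1511.880755
V = π·1² × L = 3.141593 × 1511.880755 = 4749.713472

L=1511.881 V=4749.713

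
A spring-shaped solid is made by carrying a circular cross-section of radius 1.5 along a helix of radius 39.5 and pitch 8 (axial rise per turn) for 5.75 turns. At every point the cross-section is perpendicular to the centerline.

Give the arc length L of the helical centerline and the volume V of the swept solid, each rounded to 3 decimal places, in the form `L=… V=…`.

2πR = 2π·39.5 = 248.185820
per-turn = √(248.185820² + 8²) = √(61596.2011 + 64) = √61660.2011 = 248.314722
L = 5.75 × 248.314722 = 1427.809650
V = π·1.5² × L = 7.068583 × 1427.809650 = 10092.591694

L=1427.810 V=10092.592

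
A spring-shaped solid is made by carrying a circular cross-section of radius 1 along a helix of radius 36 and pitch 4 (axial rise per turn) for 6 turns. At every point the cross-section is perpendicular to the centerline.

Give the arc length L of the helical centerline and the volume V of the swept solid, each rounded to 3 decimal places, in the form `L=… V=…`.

2πR = 2π·36 = 226.194671
per-turn = √(226.194671² + 4²) = √(51164.0292 + 16) = √51180.0292 = 226.230036
L = 6 × 226.230036 = 1357.380216
V = π·1² × L = 3.141593 × 1357.380216 = 4264.335716

L=1357.380 V=4264.336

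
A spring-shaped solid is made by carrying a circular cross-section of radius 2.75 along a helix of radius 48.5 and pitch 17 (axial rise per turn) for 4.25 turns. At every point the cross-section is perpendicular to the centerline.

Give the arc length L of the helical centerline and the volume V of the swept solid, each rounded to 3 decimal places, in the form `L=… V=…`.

L=1297.135 V=30817.722

2πR = 2π·48.5 = 304.734487
per-turn = √(304.734487² + 17²) = √(92863.1078 + 289) = √93152.1078 = 305.208302
L = 4.25 × 305.208302 = 1297.135285
V = π·2.75² × L = 23.758294 × 1297.135285 = 30817.722031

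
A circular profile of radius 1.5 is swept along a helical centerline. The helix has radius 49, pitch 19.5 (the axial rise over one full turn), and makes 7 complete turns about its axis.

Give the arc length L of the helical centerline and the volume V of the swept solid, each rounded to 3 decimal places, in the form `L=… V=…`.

2πR = 2π·49 = 307.876080
per-turn = √(307.876080² + 19.5²) = √(94787.6807 + 380.25) = √95167.9307 = 308.492999
L = 7 × 308.492999 = 2159.450996
V = π·1.5² × L = 7.068583 × 2159.450996 = 15264.259614

L=2159.451 V=15264.260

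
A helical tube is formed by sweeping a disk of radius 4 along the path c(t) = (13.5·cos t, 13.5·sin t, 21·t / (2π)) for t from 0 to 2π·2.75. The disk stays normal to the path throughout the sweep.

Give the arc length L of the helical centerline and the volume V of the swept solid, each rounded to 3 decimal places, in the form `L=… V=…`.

L=240.306 V=12079.080

2πR = 2π·13.5 = 84.823002
per-turn = √(84.823002² + 21²) = √(7194.9416 + 441) = √7635.9416 = 87.383875
L = 2.75 × 87.383875 = 240.305656
V = π·4² × L = 50.265482 × 240.305656 = 12079.079747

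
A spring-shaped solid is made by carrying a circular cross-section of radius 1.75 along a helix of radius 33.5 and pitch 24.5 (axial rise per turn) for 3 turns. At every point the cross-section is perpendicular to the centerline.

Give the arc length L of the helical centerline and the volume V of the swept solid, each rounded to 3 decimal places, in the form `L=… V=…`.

2πR = 2π·33.5 = 210.486708
per-turn = √(210.486708² + 24.5²) = √(44304.6542 + 600.25) = √44904.9042 = 211.907773
L = 3 × 211.907773 = 635.723318
V = π·1.75² × L = 9.621128 × 635.723318 = 6116.375101

L=635.723 V=6116.375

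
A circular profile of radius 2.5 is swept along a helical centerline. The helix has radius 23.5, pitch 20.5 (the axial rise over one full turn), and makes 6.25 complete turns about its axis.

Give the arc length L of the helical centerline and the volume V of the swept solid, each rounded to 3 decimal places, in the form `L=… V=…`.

2πR = 2π·23.5 = 147.654855
per-turn = √(147.654855² + 20.5²) = √(21801.9561 + 420.25) = √22222.2061 = 149.071144
L = 6.25 × 149.071144 = 931.694653
V = π·2.5² × L = 19.634954 × 931.694653 = 18293.781735

L=931.695 V=18293.782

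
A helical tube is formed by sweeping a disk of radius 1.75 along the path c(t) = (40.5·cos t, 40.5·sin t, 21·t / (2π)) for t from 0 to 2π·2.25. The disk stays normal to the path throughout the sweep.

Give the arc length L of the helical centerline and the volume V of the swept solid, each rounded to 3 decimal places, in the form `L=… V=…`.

L=574.502 V=5527.353

2πR = 2π·40.5 = 254.469005
per-turn = √(254.469005² + 21²) = √(64754.4745 + 441) = √65195.4745 = 255.334045
L = 2.25 × 255.334045 = 574.501601
V = π·1.75² × L = 9.621128 × 574.501601 = 5527.353153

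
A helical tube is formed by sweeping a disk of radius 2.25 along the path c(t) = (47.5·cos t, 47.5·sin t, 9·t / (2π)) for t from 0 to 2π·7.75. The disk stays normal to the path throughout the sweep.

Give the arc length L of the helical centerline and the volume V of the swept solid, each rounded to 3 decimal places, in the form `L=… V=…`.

L=2314.049 V=36803.360

2πR = 2π·47.5 = 298.451302
per-turn = √(298.451302² + 9²) = √(89073.1797 + 81) = √89154.1797 = 298.586972
L = 7.75 × 298.586972 = 2314.049031
V = π·2.25² × L = 15.904313 × 2314.049031 = 36803.359649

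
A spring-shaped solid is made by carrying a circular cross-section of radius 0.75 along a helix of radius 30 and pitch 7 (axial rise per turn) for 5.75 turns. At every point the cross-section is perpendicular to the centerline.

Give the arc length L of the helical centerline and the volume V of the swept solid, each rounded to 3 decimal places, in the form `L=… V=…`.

L=1084.597 V=1916.640

2πR = 2π·30 = 188.495559
per-turn = √(188.495559² + 7²) = √(35530.5758 + 49) = √35579.5758 = 188.625491
L = 5.75 × 188.625491 = 1084.596573
V = π·0.75² × L = 1.767146 × 1084.596573 = 1916.640352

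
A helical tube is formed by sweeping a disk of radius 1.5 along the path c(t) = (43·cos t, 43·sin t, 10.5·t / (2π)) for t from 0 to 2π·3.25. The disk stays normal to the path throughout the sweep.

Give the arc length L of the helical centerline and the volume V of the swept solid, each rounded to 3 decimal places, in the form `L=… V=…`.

L=878.738 V=6211.433

2πR = 2π·43 = 270.176968
per-turn = √(270.176968² + 10.5²) = √(72995.5942 + 110.25) = √73105.8442 = 270.380924
L = 3.25 × 270.380924 = 878.738004
V = π·1.5² × L = 7.068583 × 878.738004 = 6211.432927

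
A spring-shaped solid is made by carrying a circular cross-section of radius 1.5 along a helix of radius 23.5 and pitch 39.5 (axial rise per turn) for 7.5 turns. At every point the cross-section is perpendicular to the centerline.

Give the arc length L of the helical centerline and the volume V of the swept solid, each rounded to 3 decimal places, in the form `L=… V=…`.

2πR = 2π·23.5 = 147.654855
per-turn = √(147.654855² + 39.5²) = √(21801.9561 + 1560.25) = √23362.2061 = 152.847002
L = 7.5 × 152.847002 = 1146.352517
V = π·1.5² × L = 7.068583 × 1146.352517 = 8103.088457

L=1146.353 V=8103.088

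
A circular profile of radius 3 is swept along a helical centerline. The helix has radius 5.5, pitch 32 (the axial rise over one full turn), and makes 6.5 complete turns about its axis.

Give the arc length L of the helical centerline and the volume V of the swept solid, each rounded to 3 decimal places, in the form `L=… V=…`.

L=306.137 V=8655.821

2πR = 2π·5.5 = 34.557519
per-turn = √(34.557519² + 32²) = √(1194.2221 + 1024) = √2218.2221 = 47.098006
L = 6.5 × 47.098006 = 306.137036
V = π·3² × L = 28.274334 × 306.137036 = 8655.820783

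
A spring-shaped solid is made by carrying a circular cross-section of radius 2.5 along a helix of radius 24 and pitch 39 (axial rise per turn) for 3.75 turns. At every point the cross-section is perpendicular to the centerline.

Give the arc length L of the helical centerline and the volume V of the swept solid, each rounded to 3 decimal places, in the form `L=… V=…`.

2πR = 2π·24 = 150.796447
per-turn = √(150.796447² + 39²) = √(22739.5685 + 1521) = √24260.5685 = 155.758045
L = 3.75 × 155.758045 = 584.092668
V = π·2.5² × L = 19.634954 × 584.092668 = 11468.632722

L=584.093 V=11468.633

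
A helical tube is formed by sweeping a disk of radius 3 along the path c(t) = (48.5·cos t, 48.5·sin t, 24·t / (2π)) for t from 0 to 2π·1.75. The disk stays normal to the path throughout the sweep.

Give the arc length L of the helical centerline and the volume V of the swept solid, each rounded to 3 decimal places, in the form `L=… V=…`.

2πR = 2π·48.5 = 304.734487
per-turn = √(304.734487² + 24²) = √(92863.1078 + 576) = √93439.1078 = 305.678111
L = 1.75 × 305.678111 = 534.936695
V = π·3² × L = 28.274334 × 534.936695 = 15124.978721

L=534.937 V=15124.979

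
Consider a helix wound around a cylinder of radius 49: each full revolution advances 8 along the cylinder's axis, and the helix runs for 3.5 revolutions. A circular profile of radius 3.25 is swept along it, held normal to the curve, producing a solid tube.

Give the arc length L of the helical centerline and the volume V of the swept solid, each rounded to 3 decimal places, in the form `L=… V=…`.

L=1077.930 V=35769.029

2πR = 2π·49 = 307.876080
per-turn = √(307.876080² + 8²) = √(94787.6807 + 64) = √94851.6807 = 307.980000
L = 3.5 × 307.980000 = 1077.930002
V = π·3.25² × L = 33.183072 × 1077.930002 = 35769.029286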